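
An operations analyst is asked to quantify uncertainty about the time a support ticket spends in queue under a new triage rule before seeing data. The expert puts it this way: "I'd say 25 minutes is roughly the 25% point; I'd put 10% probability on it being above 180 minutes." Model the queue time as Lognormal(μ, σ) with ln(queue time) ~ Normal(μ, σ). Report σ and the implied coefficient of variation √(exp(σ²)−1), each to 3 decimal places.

If T ~ Lognormal(μ,σ) then ln T ~ Normal(μ,σ), so the p-quantile of ln T is μ + z_p·σ.
ln(25) = 3.219 and ln(180) = 5.193; z_{0.25} = -0.6745, z_{0.9} = 1.282.
σ = (5.193 − 3.219)/(1.282 − (-0.6745)) = 1.009.
μ = 3.219 − (-0.6745)·1.009 = 3.900.
CV = √(exp(σ²)−1) = √(exp(1.0185)−1) = 1.330.

σ ≈ 1.009, CV ≈ 1.330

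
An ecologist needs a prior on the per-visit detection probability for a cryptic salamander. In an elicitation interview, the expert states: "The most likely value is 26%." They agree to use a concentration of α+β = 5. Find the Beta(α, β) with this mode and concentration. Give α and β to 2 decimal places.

α = 1.78, β = 3.22

For α,β > 1 the Beta mode is (α−1)/(α+β−2). With α+β = 5, the mode is (α−1)/3.
Set (α−1)/3 = 0.26 → α = 1 + 0.26·3 = 1.78.
β = 5 − α = 3.22.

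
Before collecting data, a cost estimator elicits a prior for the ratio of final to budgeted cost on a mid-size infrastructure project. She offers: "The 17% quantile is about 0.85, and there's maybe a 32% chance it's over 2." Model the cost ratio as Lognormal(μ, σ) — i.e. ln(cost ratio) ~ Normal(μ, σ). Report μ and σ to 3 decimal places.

μ ≈ 0.412, σ ≈ 0.602

If T ~ Lognormal(μ,σ) then ln T ~ Normal(μ,σ), so the p-quantile of ln T is μ + z_p·σ.
ln(0.85) = -0.1625 and ln(2) = 0.6931; z_{0.17} = -0.9542, z_{0.68} = 0.4677.
σ = (0.6931 − -0.1625)/(0.4677 − (-0.9542)) = 0.602.
μ = -0.1625 − (-0.9542)·0.602 = 0.412.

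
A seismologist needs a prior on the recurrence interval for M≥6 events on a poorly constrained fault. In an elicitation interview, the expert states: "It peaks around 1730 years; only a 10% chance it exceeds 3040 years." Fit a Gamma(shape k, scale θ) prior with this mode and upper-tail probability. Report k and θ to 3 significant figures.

Gamma(k,θ) with k>1 has mode (k−1)θ, so θ = 1730/(k−1).
Need P(X < 3040) = 0.9 with θ tied to k this way. Start at k = 2, θ = 1730: P(X<3040) ≈ 0.524.
Too low — raise k to concentrate. Iterating converges to k ≈ 6.98.
Then θ = 1730/(6.98−1) ≈ 289.

k ≈ 6.98, θ ≈ 289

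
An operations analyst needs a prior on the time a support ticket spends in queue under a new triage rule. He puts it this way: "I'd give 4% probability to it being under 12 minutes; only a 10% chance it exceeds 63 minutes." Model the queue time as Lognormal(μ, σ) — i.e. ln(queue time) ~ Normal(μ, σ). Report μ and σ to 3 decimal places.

μ ≈ 3.442, σ ≈ 0.547

If T ~ Lognormal(μ,σ) then ln T ~ Normal(μ,σ), so the p-quantile of ln T is μ + z_p·σ.
ln(12) = 2.485 and ln(63) = 4.143; z_{0.04} = -1.751, z_{0.9} = 1.282.
σ = (4.143 − 2.485)/(1.282 − (-1.751)) = 0.547.
μ = 2.485 − (-1.751)·0.547 = 3.442.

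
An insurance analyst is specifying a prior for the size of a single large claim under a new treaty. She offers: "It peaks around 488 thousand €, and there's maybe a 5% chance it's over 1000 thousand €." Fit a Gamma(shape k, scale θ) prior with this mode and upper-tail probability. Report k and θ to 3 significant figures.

k ≈ 6.38, θ ≈ 90.8

Gamma(k,θ) with k>1 has mode (k−1)θ, so θ = 488/(k−1).
Need P(X < 1000) = 0.95 with θ tied to k this way. Start at k = 2, θ = 488: P(X<1000) ≈ 0.607.
Too low — raise k to concentrate. Iterating converges to k ≈ 6.38.
Then θ = 488/(6.38−1) ≈ 90.8.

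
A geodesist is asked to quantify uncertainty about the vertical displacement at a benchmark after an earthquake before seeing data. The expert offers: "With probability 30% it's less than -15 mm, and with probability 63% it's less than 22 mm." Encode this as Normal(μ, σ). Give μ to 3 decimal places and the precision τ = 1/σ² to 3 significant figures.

μ = 7.660, τ = 0.000536

The p-quantile of Normal(μ,σ) is μ + z_p·σ, with z_{0.3} = -0.5244 and z_{0.63} = 0.3319.
Eliminate σ: μ = (z₂·x₁ − z₁·x₂)/(z₂ − z₁) = (0.3319·-15 − (-0.5244)·22)/0.8563 = 7.660.
Then σ = (x₂ − x₁)/(z₂ − z₁) = (22 − -15)/0.8563 = 43.211.
Precision τ = 1/σ² = 1/43.21² = 0.000536.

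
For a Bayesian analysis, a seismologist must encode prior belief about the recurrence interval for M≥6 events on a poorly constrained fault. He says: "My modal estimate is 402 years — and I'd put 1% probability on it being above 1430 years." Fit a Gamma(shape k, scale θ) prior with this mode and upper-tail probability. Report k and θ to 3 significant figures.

k ≈ 3.68, θ ≈ 150

Gamma(k,θ) with k>1 has mode (k−1)θ, so θ = 402/(k−1).
Need P(X < 1430) = 0.99 with θ tied to k this way. Start at k = 2, θ = 402: P(X<1430) ≈ 0.870.
Too low — raise k to concentrate. Iterating converges to k ≈ 3.68.
Then θ = 402/(3.68−1) ≈ 150.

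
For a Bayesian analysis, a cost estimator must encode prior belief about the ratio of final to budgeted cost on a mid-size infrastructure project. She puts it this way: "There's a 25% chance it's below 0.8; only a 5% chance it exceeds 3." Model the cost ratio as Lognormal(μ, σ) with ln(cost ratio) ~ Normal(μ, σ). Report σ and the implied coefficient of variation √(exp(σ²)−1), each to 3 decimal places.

σ ≈ 0.570, CV ≈ 0.619

If T ~ Lognormal(μ,σ) then ln T ~ Normal(μ,σ), so the p-quantile of ln T is μ + z_p·σ.
ln(0.8) = -0.2231 and ln(3) = 1.099; z_{0.25} = -0.6745, z_{0.95} = 1.645.
σ = (1.099 − -0.2231)/(1.645 − (-0.6745)) = 0.570.
μ = -0.2231 − (-0.6745)·0.570 = 0.161.
CV = √(exp(σ²)−1) = √(exp(0.3248)−1) = 0.619.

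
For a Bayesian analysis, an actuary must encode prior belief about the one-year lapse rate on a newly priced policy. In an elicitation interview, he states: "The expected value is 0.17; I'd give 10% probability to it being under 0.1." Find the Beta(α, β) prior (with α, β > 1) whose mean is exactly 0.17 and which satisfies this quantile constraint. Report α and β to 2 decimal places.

α ≈ 7.07, β ≈ 34.53

With mean 0.17 fixed, write α = 0.17s, β = 0.83s where s = α+β.
Need P(θ < 0.1) = 0.1 under Beta(0.17s, 0.83s). Normal approximation: (q−m)/√(m(1−m)/s) ≈ z_{0.1} = -1.28, so s ≈ 0.17·0.83·(-1.28)²/(0.1−0.17)² = 47.3.
At s = 47.3: P(θ<0.1) ≈ 0.084. Adjusting to match 0.1 gives s ≈ 41.61.
So α = 0.17·41.61 ≈ 7.07, β = 0.83·41.61 ≈ 34.53.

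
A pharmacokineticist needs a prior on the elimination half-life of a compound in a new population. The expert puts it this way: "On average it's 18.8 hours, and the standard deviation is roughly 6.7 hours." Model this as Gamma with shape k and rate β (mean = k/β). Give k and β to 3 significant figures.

k ≈ 7.87, β ≈ 0.419

For Gamma(k, rate β): mean = k/β, variance = k/β², so CV = 1/√k.
CV = SD/mean = 6.7/18.8 = 0.3564, hence k = 1/CV² = 7.87.
Then β = k/mean = 7.87/18.8 = 0.419.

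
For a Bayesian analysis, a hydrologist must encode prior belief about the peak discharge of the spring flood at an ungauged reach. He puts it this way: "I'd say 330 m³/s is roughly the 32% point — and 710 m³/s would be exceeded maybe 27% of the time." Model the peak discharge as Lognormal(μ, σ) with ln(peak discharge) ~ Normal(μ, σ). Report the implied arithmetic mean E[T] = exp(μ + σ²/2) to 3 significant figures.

E[T] ≈ 591 m³/s

If T ~ Lognormal(μ,σ) then ln T ~ Normal(μ,σ), so the p-quantile of ln T is μ + z_p·σ.
ln(330) = 5.799 and ln(710) = 6.565; z_{0.32} = -0.4677, z_{0.73} = 0.6128.
σ = (6.565 − 5.799)/(0.6128 − (-0.4677)) = 0.709.
μ = 5.799 − (-0.4677)·0.709 = 6.131.
E[T] = exp(μ + σ²/2) = exp(6.131 + 0.2514) = 591 m³/s.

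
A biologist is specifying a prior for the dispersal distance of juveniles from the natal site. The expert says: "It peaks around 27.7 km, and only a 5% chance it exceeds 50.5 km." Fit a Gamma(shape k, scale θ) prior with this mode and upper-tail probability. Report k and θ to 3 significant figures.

Gamma(k,θ) with k>1 has mode (k−1)θ, so θ = 27.7/(k−1).
Need P(X < 50.5) = 0.95 with θ tied to k this way. Start at k = 2, θ = 27.7: P(X<50.5) ≈ 0.544.
Too low — raise k to concentrate. Iterating converges to k ≈ 8.72.
Then θ = 27.7/(8.72−1) ≈ 3.59.

k ≈ 8.72, θ ≈ 3.59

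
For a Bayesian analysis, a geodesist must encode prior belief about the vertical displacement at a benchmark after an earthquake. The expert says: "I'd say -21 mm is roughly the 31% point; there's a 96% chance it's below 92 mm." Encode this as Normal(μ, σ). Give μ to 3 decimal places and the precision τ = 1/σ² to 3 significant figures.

μ = 3.941, τ = 0.000395

The p-quantile of Normal(μ,σ) is μ + z_p·σ, with z_{0.31} = -0.4959 and z_{0.96} = 1.751.
Eliminate σ: μ = (z₂·x₁ − z₁·x₂)/(z₂ − z₁) = (1.751·-21 − (-0.4959)·92)/2.247 = 3.941.
Then σ = (x₂ − x₁)/(z₂ − z₁) = (92 − -21)/2.247 = 50.300.
Precision τ = 1/σ² = 1/50.3² = 0.000395.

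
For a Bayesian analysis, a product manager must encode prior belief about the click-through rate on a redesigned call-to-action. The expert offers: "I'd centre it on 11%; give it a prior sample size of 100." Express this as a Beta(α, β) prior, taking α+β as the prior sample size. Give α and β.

Under the effective-sample-size interpretation, Beta(α, β) has prior mean α/(α+β) and prior sample size α+β.
So α+β = 100 and α/(α+β) = 0.11, giving α = 0.11·100 = 11 and β = 100 − 11 = 89.

α = 11, β = 89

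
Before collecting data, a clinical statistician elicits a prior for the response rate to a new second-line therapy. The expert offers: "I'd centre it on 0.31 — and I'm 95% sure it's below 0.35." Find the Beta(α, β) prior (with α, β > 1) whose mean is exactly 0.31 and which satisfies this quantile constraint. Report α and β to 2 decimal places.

α ≈ 115.15, β ≈ 256.30

With mean 0.31 fixed, write α = 0.31s, β = 0.69s where s = α+β.
Need P(θ < 0.35) = 0.95 under Beta(0.31s, 0.69s). Normal approximation: (q−m)/√(m(1−m)/s) ≈ z_{0.95} = 1.64, so s ≈ 0.31·0.69·(1.64)²/(0.35−0.31)² = 361.7.
At s = 361.7: P(θ<0.35) ≈ 0.948. Adjusting to match 0.95 gives s ≈ 371.45.
So α = 0.31·371.45 ≈ 115.15, β = 0.69·371.45 ≈ 256.30.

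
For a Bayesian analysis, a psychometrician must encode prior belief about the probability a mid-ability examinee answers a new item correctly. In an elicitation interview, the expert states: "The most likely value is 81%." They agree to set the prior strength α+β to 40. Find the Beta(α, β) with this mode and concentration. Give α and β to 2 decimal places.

For α,β > 1 the Beta mode is (α−1)/(α+β−2). With α+β = 40, the mode is (α−1)/38.
Set (α−1)/38 = 0.81 → α = 1 + 0.81·38 = 31.78.
β = 40 − α = 8.22.

α = 31.78, β = 8.22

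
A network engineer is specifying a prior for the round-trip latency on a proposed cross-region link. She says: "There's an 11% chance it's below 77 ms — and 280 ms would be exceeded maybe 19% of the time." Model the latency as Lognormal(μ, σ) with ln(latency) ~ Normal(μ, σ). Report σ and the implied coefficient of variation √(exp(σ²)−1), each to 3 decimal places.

If T ~ Lognormal(μ,σ) then ln T ~ Normal(μ,σ), so the p-quantile of ln T is μ + z_p·σ.
ln(77) = 4.344 and ln(280) = 5.635; z_{0.11} = -1.227, z_{0.81} = 0.8779.
σ = (5.635 − 4.344)/(0.8779 − (-1.227)) = 0.613.
μ = 4.344 − (-1.227)·0.613 = 5.096.
CV = √(exp(σ²)−1) = √(exp(0.3763)−1) = 0.676.

σ ≈ 0.613, CV ≈ 0.676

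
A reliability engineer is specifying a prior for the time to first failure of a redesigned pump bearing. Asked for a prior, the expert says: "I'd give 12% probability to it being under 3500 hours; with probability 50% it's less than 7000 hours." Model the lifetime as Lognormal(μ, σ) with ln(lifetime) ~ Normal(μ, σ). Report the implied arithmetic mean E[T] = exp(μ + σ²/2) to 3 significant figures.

E[T] ≈ 8330 hours

If T ~ Lognormal(μ,σ) then ln T ~ Normal(μ,σ), so the p-quantile of ln T is μ + z_p·σ.
ln(3500) = 8.161 and ln(7000) = 8.854; z_{0.12} = -1.175, z_{0.5} = 0.
σ = (8.854 − 8.161)/(0 − (-1.175)) = 0.590.
μ = 8.161 − (-1.175)·0.590 = 8.854.
E[T] = exp(μ + σ²/2) = exp(8.854 + 0.1740) = 8330 hours.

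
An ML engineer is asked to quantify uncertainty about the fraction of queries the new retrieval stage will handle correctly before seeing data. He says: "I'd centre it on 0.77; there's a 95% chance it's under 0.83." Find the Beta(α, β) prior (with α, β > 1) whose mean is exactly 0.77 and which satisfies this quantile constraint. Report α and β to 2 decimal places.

With mean 0.77 fixed, write α = 0.77s, β = 0.23s where s = α+β.
Need P(θ < 0.83) = 0.95 under Beta(0.77s, 0.23s). Normal approximation: (q−m)/√(m(1−m)/s) ≈ z_{0.95} = 1.64, so s ≈ 0.77·0.23·(1.64)²/(0.83−0.77)² = 133.1.
At s = 133.1: P(θ<0.83) ≈ 0.958. Adjusting to match 0.95 gives s ≈ 121.25.
So α = 0.77·121.25 ≈ 93.36, β = 0.23·121.25 ≈ 27.89.

α ≈ 93.36, β ≈ 27.89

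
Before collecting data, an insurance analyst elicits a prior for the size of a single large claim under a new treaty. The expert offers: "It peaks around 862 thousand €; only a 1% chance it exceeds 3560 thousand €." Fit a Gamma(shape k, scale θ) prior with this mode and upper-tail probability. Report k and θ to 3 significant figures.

k ≈ 3.06, θ ≈ 418

Gamma(k,θ) with k>1 has mode (k−1)θ, so θ = 862/(k−1).
Need P(X < 3560) = 0.99 with θ tied to k this way. Start at k = 2, θ = 862: P(X<3560) ≈ 0.917.
Too low — raise k to concentrate. Iterating converges to k ≈ 3.06.
Then θ = 862/(3.06−1) ≈ 418.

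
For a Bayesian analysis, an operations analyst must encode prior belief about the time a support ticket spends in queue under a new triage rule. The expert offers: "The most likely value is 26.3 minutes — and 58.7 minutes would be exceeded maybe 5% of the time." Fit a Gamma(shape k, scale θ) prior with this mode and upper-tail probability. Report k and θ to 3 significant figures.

k ≈ 5.26, θ ≈ 6.17

Gamma(k,θ) with k>1 has mode (k−1)θ, so θ = 26.3/(k−1).
Need P(X < 58.7) = 0.95 with θ tied to k this way. Start at k = 2, θ = 26.3: P(X<58.7) ≈ 0.653.
Too low — raise k to concentrate. Iterating converges to k ≈ 5.26.
Then θ = 26.3/(5.26−1) ≈ 6.17.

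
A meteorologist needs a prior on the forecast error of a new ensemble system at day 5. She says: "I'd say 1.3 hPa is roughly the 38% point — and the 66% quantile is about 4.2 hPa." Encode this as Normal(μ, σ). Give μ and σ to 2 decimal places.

The p-quantile of Normal(μ,σ) is μ + z_p·σ, with z_{0.38} = -0.3055 and z_{0.66} = 0.4125.
Eliminate σ: μ = (z₂·x₁ − z₁·x₂)/(z₂ − z₁) = (0.4125·1.3 − (-0.3055)·4.2)/0.7179 = 2.53.
Then σ = (x₂ − x₁)/(z₂ − z₁) = (4.2 − 1.3)/0.7179 = 4.04.

μ = 2.53, σ = 4.04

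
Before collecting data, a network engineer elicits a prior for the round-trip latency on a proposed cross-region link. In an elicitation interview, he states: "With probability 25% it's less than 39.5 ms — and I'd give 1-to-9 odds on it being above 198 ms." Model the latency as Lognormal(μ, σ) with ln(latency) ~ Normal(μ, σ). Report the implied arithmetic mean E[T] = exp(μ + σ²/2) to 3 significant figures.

E[T] ≈ 96.7 ms

If T ~ Lognormal(μ,σ) then ln T ~ Normal(μ,σ), so the p-quantile of ln T is μ + z_p·σ.
ln(39.5) = 3.676 and ln(198) = 5.288; z_{0.25} = -0.6745, z_{0.9} = 1.282.
σ = (5.288 − 3.676)/(1.282 − (-0.6745)) = 0.824.
μ = 3.676 − (-0.6745)·0.824 = 4.232.
E[T] = exp(μ + σ²/2) = exp(4.232 + 0.3396) = 96.7 ms.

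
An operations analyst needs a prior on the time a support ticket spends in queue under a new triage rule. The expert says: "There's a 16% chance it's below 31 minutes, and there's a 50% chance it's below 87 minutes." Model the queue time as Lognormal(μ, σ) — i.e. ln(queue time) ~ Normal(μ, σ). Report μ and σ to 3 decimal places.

μ ≈ 4.466, σ ≈ 1.038

If T ~ Lognormal(μ,σ) then ln T ~ Normal(μ,σ), so the p-quantile of ln T is μ + z_p·σ.
ln(31) = 3.434 and ln(87) = 4.466; z_{0.16} = -0.9945, z_{0.5} = 0.
σ = (4.466 − 3.434)/(0 − (-0.9945)) = 1.038.
μ = 3.434 − (-0.9945)·1.038 = 4.466.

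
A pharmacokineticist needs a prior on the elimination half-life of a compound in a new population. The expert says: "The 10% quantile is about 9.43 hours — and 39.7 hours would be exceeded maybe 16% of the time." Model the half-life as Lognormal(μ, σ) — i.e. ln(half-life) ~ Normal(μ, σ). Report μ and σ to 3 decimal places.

If T ~ Lognormal(μ,σ) then ln T ~ Normal(μ,σ), so the p-quantile of ln T is μ + z_p·σ.
ln(9.43) = 2.244 and ln(39.7) = 3.681; z_{0.1} = -1.282, z_{0.84} = 0.9945.
σ = (3.681 − 2.244)/(0.9945 − (-1.282)) = 0.632.
μ = 2.244 − (-1.282)·0.632 = 3.053.

μ ≈ 3.053, σ ≈ 0.632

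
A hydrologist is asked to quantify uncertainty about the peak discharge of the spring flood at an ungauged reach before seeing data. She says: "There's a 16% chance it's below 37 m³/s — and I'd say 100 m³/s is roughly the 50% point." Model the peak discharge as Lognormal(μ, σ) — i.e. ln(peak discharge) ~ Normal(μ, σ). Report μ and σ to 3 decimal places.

If T ~ Lognormal(μ,σ) then ln T ~ Normal(μ,σ), so the p-quantile of ln T is μ + z_p·σ.
ln(37) = 3.611 and ln(100) = 4.605; z_{0.16} = -0.9945, z_{0.5} = 0.
σ = (4.605 − 3.611)/(0 − (-0.9945)) = 1.000.
μ = 3.611 − (-0.9945)·1.000 = 4.605.

μ ≈ 4.605, σ ≈ 1.000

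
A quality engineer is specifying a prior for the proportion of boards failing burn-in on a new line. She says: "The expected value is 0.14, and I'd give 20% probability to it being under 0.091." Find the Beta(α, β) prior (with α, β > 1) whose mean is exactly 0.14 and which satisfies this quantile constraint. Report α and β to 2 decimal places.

With mean 0.14 fixed, write α = 0.14s, β = 0.86s where s = α+β.
Need P(θ < 0.091) = 0.2 under Beta(0.14s, 0.86s). Normal approximation: (q−m)/√(m(1−m)/s) ≈ z_{0.2} = -0.842, so s ≈ 0.14·0.86·(-0.842)²/(0.091−0.14)² = 35.5.
At s = 35.5: P(θ<0.091) ≈ 0.206. Adjusting to match 0.2 gives s ≈ 36.84.
So α = 0.14·36.84 ≈ 5.16, β = 0.86·36.84 ≈ 31.68.

α ≈ 5.16, β ≈ 31.68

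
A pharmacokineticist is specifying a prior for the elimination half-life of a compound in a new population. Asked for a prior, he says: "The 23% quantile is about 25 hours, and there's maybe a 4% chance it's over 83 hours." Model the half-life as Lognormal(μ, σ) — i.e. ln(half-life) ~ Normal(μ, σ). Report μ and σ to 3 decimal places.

If T ~ Lognormal(μ,σ) then ln T ~ Normal(μ,σ), so the p-quantile of ln T is μ + z_p·σ.
ln(25) = 3.219 and ln(83) = 4.419; z_{0.23} = -0.7388, z_{0.96} = 1.751.
σ = (4.419 − 3.219)/(1.751 − (-0.7388)) = 0.482.
μ = 3.219 − (-0.7388)·0.482 = 3.575.

μ ≈ 3.575, σ ≈ 0.482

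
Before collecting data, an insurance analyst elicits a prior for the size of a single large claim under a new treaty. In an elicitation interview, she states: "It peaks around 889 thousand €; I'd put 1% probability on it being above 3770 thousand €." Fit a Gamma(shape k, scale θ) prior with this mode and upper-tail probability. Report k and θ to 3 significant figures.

Gamma(k,θ) with k>1 has mode (k−1)θ, so θ = 889/(k−1).
Need P(X < 3770) = 0.99 with θ tied to k this way. Start at k = 2, θ = 889: P(X<3770) ≈ 0.925.
Too low — raise k to concentrate. Iterating converges to k ≈ 2.97.
Then θ = 889/(2.97−1) ≈ 451.

k ≈ 2.97, θ ≈ 451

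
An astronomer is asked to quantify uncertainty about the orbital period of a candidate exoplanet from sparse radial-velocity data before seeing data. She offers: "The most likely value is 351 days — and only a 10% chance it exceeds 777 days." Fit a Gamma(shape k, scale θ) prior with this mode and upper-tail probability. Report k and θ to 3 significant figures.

Gamma(k,θ) with k>1 has mode (k−1)θ, so θ = 351/(k−1).
Need P(X < 777) = 0.9 with θ tied to k this way. Start at k = 2, θ = 351: P(X<777) ≈ 0.649.
Too low — raise k to concentrate. Iterating converges to k ≈ 4.05.
Then θ = 351/(4.05−1) ≈ 115.

k ≈ 4.05, θ ≈ 115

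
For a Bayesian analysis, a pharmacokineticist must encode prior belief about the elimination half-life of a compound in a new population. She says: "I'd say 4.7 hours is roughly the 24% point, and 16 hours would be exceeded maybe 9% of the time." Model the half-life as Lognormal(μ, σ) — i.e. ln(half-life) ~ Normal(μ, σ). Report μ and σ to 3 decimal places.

If T ~ Lognormal(μ,σ) then ln T ~ Normal(μ,σ), so the p-quantile of ln T is μ + z_p·σ.
ln(4.7) = 1.548 and ln(16) = 2.773; z_{0.24} = -0.7063, z_{0.91} = 1.341.
σ = (2.773 − 1.548)/(1.341 − (-0.7063)) = 0.598.
μ = 1.548 − (-0.7063)·0.598 = 1.970.

μ ≈ 1.970, σ ≈ 0.598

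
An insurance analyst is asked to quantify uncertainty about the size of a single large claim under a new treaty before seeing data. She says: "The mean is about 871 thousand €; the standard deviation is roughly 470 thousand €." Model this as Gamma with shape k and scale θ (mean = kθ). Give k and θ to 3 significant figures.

k ≈ 3.43, θ ≈ 254

For Gamma(k, scale θ): mean = kθ, variance = kθ², so CV = 1/√k.
CV = SD/mean = 470/871 = 0.5396, hence k = 1/CV² = 3.43.
Then θ = mean/k = 871/3.43 = 254.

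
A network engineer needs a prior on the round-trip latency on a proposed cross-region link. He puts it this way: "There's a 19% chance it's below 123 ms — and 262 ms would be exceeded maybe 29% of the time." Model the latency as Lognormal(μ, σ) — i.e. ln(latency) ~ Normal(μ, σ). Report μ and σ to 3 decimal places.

If T ~ Lognormal(μ,σ) then ln T ~ Normal(μ,σ), so the p-quantile of ln T is μ + z_p·σ.
ln(123) = 4.812 and ln(262) = 5.568; z_{0.19} = -0.8779, z_{0.71} = 0.5534.
σ = (5.568 − 4.812)/(0.5534 − (-0.8779)) = 0.528.
μ = 4.812 − (-0.8779)·0.528 = 5.276.

μ ≈ 5.276, σ ≈ 0.528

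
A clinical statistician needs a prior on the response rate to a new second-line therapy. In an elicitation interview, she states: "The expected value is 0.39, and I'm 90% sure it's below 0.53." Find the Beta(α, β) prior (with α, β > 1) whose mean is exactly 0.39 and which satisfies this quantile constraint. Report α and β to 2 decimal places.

With mean 0.39 fixed, write α = 0.39s, β = 0.61s where s = α+β.
Need P(θ < 0.53) = 0.9 under Beta(0.39s, 0.61s). Normal approximation: (q−m)/√(m(1−m)/s) ≈ z_{0.9} = 1.28, so s ≈ 0.39·0.61·(1.28)²/(0.53−0.39)² = 19.9.
At s = 19.9: P(θ<0.53) ≈ 0.898. Adjusting to match 0.9 gives s ≈ 20.26.
So α = 0.39·20.26 ≈ 7.90, β = 0.61·20.26 ≈ 12.36.

α ≈ 7.90, β ≈ 12.36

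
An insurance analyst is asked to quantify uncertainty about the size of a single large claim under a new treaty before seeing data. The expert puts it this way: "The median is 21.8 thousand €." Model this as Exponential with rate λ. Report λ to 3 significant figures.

λ ≈ 0.0318

Exponential median = ln 2 / λ, so λ = ln 2 / 21.8 = 0.0318.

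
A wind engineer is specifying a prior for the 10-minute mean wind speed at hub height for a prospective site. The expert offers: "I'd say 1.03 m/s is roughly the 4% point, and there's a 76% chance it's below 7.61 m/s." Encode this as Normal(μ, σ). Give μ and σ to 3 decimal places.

The p-quantile of Normal(μ,σ) is μ + z_p·σ, with z_{0.04} = -1.751 and z_{0.76} = 0.7063.
Eliminate σ: μ = (z₂·x₁ − z₁·x₂)/(z₂ − z₁) = (0.7063·1.03 − (-1.751)·7.61)/2.457 = 5.718.
Then σ = (x₂ − x₁)/(z₂ − z₁) = (7.61 − 1.03)/2.457 = 2.678.

μ = 5.718, σ = 2.678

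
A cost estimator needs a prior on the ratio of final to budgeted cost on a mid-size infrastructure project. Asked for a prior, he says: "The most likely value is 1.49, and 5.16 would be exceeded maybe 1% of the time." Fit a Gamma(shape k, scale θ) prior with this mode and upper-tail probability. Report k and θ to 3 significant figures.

Gamma(k,θ) with k>1 has mode (k−1)θ, so θ = 1.49/(k−1).
Need P(X < 5.16) = 0.99 with θ tied to k this way. Start at k = 2, θ = 1.49: P(X<5.16) ≈ 0.860.
Too low — raise k to concentrate. Iterating converges to k ≈ 3.82.
Then θ = 1.49/(3.82−1) ≈ 0.529.

k ≈ 3.82, θ ≈ 0.529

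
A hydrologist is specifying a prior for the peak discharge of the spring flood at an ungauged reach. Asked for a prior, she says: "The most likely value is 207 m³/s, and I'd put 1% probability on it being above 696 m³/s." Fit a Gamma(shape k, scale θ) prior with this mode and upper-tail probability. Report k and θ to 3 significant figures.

Gamma(k,θ) with k>1 has mode (k−1)θ, so θ = 207/(k−1).
Need P(X < 696) = 0.99 with θ tied to k this way. Start at k = 2, θ = 207: P(X<696) ≈ 0.849.
Too low — raise k to concentrate. Iterating converges to k ≈ 3.98.
Then θ = 207/(3.98−1) ≈ 69.5.

k ≈ 3.98, θ ≈ 69.5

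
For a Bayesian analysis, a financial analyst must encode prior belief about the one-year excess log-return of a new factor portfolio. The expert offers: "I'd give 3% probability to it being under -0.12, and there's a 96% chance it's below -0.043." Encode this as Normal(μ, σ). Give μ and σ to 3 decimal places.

The p-quantile of Normal(μ,σ) is μ + z_p·σ, with z_{0.03} = -1.881 and z_{0.96} = 1.751.
Eliminate σ: μ = (z₂·x₁ − z₁·x₂)/(z₂ − z₁) = (1.751·-0.12 − (-1.881)·-0.043)/3.631 = -0.080.
Then σ = (x₂ − x₁)/(z₂ − z₁) = (-0.043 − -0.12)/3.631 = 0.021.

μ = -0.080, σ = 0.021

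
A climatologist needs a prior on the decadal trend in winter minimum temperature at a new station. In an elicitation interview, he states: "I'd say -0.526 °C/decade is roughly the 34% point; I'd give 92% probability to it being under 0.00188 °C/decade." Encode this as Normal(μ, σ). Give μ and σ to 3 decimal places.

μ = -0.406, σ = 0.290

The p-quantile of Normal(μ,σ) is μ + z_p·σ, with z_{0.34} = -0.4125 and z_{0.92} = 1.405.
Eliminate σ: μ = (z₂·x₁ − z₁·x₂)/(z₂ − z₁) = (1.405·-0.526 − (-0.4125)·0.00188)/1.818 = -0.406.
Then σ = (x₂ − x₁)/(z₂ − z₁) = (0.00188 − -0.526)/1.818 = 0.290.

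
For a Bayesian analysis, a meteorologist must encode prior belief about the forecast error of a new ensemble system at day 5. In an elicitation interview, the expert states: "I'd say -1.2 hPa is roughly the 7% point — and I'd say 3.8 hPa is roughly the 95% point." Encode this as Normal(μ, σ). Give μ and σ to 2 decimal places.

For Normal(μ,σ), the p-quantile is μ + z_p·σ. Here z_{0.07} = -1.476, z_{0.95} = 1.645.
So -1.2 = μ − 1.476σ and 3.8 = μ + 1.645σ.
Subtracting: σ = (3.8 − -1.2)/(1.645 − (-1.476)) = 1.60.
Then μ = -1.2 − (-1.476)·1.60 = 1.16.

μ = 1.16, σ = 1.60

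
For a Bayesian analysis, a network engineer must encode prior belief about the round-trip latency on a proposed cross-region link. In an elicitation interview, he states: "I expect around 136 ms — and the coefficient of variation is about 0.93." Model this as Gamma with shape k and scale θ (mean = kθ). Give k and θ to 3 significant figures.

k ≈ 1.16, θ ≈ 118

For Gamma(k, scale θ): mean = kθ, variance = kθ², so CV = 1/√k.
CV = 0.93, hence k = 1/CV² = 1.16.
Then θ = mean/k = 136/1.16 = 118.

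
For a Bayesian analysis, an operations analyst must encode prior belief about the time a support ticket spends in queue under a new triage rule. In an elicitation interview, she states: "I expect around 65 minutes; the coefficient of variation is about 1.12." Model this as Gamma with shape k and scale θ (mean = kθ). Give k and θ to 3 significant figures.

k ≈ 0.797, θ ≈ 81.5

For Gamma(k, scale θ): mean = kθ, variance = kθ², so CV = 1/√k.
CV = 1.12, hence k = 1/CV² = 0.797.
Then θ = mean/k = 65/0.797 = 81.5.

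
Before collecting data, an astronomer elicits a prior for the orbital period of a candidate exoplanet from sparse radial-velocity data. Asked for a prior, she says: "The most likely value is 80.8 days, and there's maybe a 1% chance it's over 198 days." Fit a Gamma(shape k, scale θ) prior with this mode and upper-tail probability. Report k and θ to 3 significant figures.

k ≈ 6.87, θ ≈ 13.8

Gamma(k,θ) with k>1 has mode (k−1)θ, so θ = 80.8/(k−1).
Need P(X < 198) = 0.99 with θ tied to k this way. Start at k = 2, θ = 80.8: P(X<198) ≈ 0.702.
Too low — raise k to concentrate. Iterating converges to k ≈ 6.87.
Then θ = 80.8/(6.87−1) ≈ 13.8.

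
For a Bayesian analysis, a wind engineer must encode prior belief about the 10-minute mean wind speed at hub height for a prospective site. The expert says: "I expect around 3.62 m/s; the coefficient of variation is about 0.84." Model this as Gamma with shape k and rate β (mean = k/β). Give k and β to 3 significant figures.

k ≈ 1.42, β ≈ 0.392

For Gamma(k, rate β): mean = k/β, variance = k/β², so CV = 1/√k.
CV = 0.84, hence k = 1/CV² = 1.42.
Then β = k/mean = 1.42/3.62 = 0.392.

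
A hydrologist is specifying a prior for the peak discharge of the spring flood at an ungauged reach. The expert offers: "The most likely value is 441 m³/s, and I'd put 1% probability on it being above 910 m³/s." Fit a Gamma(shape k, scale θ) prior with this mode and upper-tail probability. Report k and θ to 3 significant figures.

Gamma(k,θ) with k>1 has mode (k−1)θ, so θ = 441/(k−1).
Need P(X < 910) = 0.99 with θ tied to k this way. Start at k = 2, θ = 441: P(X<910) ≈ 0.611.
Too low — raise k to concentrate. Iterating converges to k ≈ 10.3.
Then θ = 441/(10.3−1) ≈ 47.4.

k ≈ 10.3, θ ≈ 47.4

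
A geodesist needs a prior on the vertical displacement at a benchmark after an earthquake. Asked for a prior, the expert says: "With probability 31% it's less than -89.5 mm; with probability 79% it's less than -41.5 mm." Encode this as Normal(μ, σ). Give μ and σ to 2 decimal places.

For Normal(μ,σ), the p-quantile is μ + z_p·σ. Here z_{0.31} = -0.4959, z_{0.79} = 0.8064.
So -89.5 = μ − 0.4959σ and -41.5 = μ + 0.8064σ.
Subtracting: σ = (-41.5 − -89.5)/(0.8064 − (-0.4959)) = 36.86.
Then μ = -89.5 − (-0.4959)·36.86 = -71.22.

μ = -71.22, σ = 36.86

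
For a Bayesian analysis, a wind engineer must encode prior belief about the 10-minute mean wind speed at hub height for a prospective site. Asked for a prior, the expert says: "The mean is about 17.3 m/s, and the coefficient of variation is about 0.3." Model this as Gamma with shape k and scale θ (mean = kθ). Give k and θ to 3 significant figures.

k ≈ 11.1, θ ≈ 1.56

For Gamma(k, scale θ): mean = kθ, variance = kθ², so CV = 1/√k.
CV = 0.3, hence k = 1/CV² = 11.1.
Then θ = mean/k = 17.3/11.1 = 1.56.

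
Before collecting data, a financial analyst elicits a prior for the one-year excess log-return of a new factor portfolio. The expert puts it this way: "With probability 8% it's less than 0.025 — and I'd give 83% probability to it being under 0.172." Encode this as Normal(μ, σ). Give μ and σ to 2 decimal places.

μ = 0.11, σ = 0.06

For Normal(μ,σ), the p-quantile is μ + z_p·σ. Here z_{0.08} = -1.405, z_{0.83} = 0.9542.
So 0.025 = μ − 1.405σ and 0.172 = μ + 0.9542σ.
Subtracting: σ = (0.172 − 0.025)/(0.9542 − (-1.405)) = 0.06.
Then μ = 0.025 − (-1.405)·0.06 = 0.11.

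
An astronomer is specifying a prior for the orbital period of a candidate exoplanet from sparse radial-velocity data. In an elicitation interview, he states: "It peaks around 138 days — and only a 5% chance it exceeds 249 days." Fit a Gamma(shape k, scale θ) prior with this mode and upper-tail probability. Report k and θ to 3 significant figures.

Gamma(k,θ) with k>1 has mode (k−1)θ, so θ = 138/(k−1).
Need P(X < 249) = 0.95 with θ tied to k this way. Start at k = 2, θ = 138: P(X<249) ≈ 0.538.
Too low — raise k to concentrate. Iterating converges to k ≈ 9.
Then θ = 138/(9−1) ≈ 17.3.

k ≈ 9, θ ≈ 17.3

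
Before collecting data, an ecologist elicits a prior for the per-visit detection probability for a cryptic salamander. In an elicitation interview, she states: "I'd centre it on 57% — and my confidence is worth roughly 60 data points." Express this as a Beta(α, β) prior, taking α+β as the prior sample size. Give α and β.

Under the effective-sample-size interpretation, Beta(α, β) has prior mean α/(α+β) and prior sample size α+β.
So α+β = 60 and α/(α+β) = 0.57, giving α = 0.57·60 = 34.2 and β = 60 − 34.2 = 25.8.

α = 34.2, β = 25.8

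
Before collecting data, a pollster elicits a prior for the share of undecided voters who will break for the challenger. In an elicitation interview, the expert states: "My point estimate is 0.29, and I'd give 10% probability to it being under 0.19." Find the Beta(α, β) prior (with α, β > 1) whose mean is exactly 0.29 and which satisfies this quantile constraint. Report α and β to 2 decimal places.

α ≈ 9.07, β ≈ 22.20

With mean 0.29 fixed, write α = 0.29s, β = 0.71s where s = α+β.
Need P(θ < 0.19) = 0.1 under Beta(0.29s, 0.71s). Normal approximation: (q−m)/√(m(1−m)/s) ≈ z_{0.1} = -1.28, so s ≈ 0.29·0.71·(-1.28)²/(0.19−0.29)² = 33.8.
At s = 33.8: P(θ<0.19) ≈ 0.090. Adjusting to match 0.1 gives s ≈ 31.27.
So α = 0.29·31.27 ≈ 9.07, β = 0.71·31.27 ≈ 22.20.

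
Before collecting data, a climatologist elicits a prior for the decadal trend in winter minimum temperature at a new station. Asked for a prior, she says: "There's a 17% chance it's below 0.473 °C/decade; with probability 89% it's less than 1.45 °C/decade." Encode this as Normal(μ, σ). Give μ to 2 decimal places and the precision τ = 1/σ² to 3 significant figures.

The p-quantile of Normal(μ,σ) is μ + z_p·σ, with z_{0.17} = -0.9542 and z_{0.89} = 1.227.
Eliminate σ: μ = (z₂·x₁ − z₁·x₂)/(z₂ − z₁) = (1.227·0.473 − (-0.9542)·1.45)/2.181 = 0.90.
Then σ = (x₂ − x₁)/(z₂ − z₁) = (1.45 − 0.473)/2.181 = 0.45.
Precision τ = 1/σ² = 1/0.448² = 4.98.

μ = 0.90, τ = 4.98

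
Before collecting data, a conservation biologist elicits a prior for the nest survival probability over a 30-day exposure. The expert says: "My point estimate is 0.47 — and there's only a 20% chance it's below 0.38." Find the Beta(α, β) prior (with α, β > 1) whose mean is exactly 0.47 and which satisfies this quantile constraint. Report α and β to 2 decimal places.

α ≈ 10.36, β ≈ 11.68

With mean 0.47 fixed, write α = 0.47s, β = 0.53s where s = α+β.
Need P(θ < 0.38) = 0.2 under Beta(0.47s, 0.53s). Normal approximation: (q−m)/√(m(1−m)/s) ≈ z_{0.2} = -0.842, so s ≈ 0.47·0.53·(-0.842)²/(0.38−0.47)² = 21.8.
At s = 21.8: P(θ<0.38) ≈ 0.201. Adjusting to match 0.2 gives s ≈ 22.04.
So α = 0.47·22.04 ≈ 10.36, β = 0.53·22.04 ≈ 11.68.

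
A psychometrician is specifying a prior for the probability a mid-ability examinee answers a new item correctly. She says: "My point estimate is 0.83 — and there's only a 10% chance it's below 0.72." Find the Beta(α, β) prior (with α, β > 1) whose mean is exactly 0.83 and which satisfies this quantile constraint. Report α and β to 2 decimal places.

With mean 0.83 fixed, write α = 0.83s, β = 0.17s where s = α+β.
Need P(θ < 0.72) = 0.1 under Beta(0.83s, 0.17s). Normal approximation: (q−m)/√(m(1−m)/s) ≈ z_{0.1} = -1.28, so s ≈ 0.83·0.17·(-1.28)²/(0.72−0.83)² = 19.2.
At s = 19.2: P(θ<0.72) ≈ 0.107. Adjusting to match 0.1 gives s ≈ 20.65.
So α = 0.83·20.65 ≈ 17.14, β = 0.17·20.65 ≈ 3.51.

α ≈ 17.14, β ≈ 3.51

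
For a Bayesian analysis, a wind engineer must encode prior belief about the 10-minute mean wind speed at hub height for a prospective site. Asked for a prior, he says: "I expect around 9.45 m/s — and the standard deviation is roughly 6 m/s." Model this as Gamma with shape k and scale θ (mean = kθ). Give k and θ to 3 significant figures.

k ≈ 2.48, θ ≈ 3.81

For Gamma(k, scale θ): mean = kθ, variance = kθ², so CV = 1/√k.
CV = SD/mean = 6/9.45 = 0.6349, hence k = 1/CV² = 2.48.
Then θ = mean/k = 9.45/2.48 = 3.81.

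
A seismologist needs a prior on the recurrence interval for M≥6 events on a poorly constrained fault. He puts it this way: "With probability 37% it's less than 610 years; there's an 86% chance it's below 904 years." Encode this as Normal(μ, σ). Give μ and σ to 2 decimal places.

μ = 679.09, σ = 208.19

The p-quantile of Normal(μ,σ) is μ + z_p·σ, with z_{0.37} = -0.3319 and z_{0.86} = 1.08.
Eliminate σ: μ = (z₂·x₁ − z₁·x₂)/(z₂ − z₁) = (1.08·610 − (-0.3319)·904)/1.412 = 679.09.
Then σ = (x₂ − x₁)/(z₂ − z₁) = (904 − 610)/1.412 = 208.19.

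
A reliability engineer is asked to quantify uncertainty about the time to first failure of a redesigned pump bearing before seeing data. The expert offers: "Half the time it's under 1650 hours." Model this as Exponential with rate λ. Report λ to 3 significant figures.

λ ≈ 0.00042

Exponential median = ln 2 / λ, so λ = ln 2 / 1650.0 = 0.00042.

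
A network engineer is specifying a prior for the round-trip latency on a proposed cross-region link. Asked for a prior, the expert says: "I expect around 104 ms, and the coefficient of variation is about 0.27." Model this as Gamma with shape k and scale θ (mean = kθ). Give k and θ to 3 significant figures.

k ≈ 13.7, θ ≈ 7.58

For Gamma(k, scale θ): mean = kθ, variance = kθ², so CV = 1/√k.
CV = 0.27, hence k = 1/CV² = 13.7.
Then θ = mean/k = 104/13.7 = 7.58.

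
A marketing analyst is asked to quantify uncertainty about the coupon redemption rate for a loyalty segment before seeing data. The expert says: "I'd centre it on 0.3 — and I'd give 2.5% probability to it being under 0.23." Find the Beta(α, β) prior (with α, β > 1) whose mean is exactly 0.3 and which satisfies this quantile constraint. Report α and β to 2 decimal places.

With mean 0.3 fixed, write α = 0.3s, β = 0.7s where s = α+β.
Need P(θ < 0.23) = 0.025 under Beta(0.3s, 0.7s). Normal approximation: (q−m)/√(m(1−m)/s) ≈ z_{0.025} = -1.96, so s ≈ 0.3·0.7·(-1.96)²/(0.23−0.3)² = 164.6.
At s = 164.6: P(θ<0.23) ≈ 0.021. Adjusting to match 0.025 gives s ≈ 151.94.
So α = 0.3·151.94 ≈ 45.58, β = 0.7·151.94 ≈ 106.36.

α ≈ 45.58, β ≈ 106.36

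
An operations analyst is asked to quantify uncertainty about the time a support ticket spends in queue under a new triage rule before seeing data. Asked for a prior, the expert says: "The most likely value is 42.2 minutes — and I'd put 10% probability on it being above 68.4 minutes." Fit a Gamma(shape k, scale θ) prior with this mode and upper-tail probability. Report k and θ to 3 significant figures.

Gamma(k,θ) with k>1 has mode (k−1)θ, so θ = 42.2/(k−1).
Need P(X < 68.4) = 0.9 with θ tied to k this way. Start at k = 2, θ = 42.2: P(X<68.4) ≈ 0.482.
Too low — raise k to concentrate. Iterating converges to k ≈ 9.07.
Then θ = 42.2/(9.07−1) ≈ 5.23.

k ≈ 9.07, θ ≈ 5.23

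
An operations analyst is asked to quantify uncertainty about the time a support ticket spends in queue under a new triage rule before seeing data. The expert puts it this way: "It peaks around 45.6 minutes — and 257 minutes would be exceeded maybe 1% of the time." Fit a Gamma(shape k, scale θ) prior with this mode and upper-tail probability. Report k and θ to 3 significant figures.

Gamma(k,θ) with k>1 has mode (k−1)θ, so θ = 45.6/(k−1).
Need P(X < 257) = 0.99 with θ tied to k this way. Start at k = 2, θ = 45.6: P(X<257) ≈ 0.976.
Too low — raise k to concentrate. Iterating converges to k ≈ 2.26.
Then θ = 45.6/(2.26−1) ≈ 36.1.

k ≈ 2.26, θ ≈ 36.1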